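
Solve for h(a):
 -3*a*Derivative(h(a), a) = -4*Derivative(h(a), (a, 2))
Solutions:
 h(a) = C1 + C2*erfi(sqrt(6)*a/4)


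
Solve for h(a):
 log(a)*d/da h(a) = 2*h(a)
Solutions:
 h(a) = C1*exp(2*li(a))


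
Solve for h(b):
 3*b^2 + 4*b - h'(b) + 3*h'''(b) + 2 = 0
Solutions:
 h(b) = C1 + C2*exp(-sqrt(3)*b/3) + C3*exp(sqrt(3)*b/3) + b^3 + 2*b^2 + 20*b


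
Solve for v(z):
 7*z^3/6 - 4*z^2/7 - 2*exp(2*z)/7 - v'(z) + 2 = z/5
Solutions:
 v(z) = C1 + 7*z^4/24 - 4*z^3/21 - z^2/10 + 2*z - exp(2*z)/7


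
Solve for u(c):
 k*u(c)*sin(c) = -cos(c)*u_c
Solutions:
 u(c) = C1*exp(k*log(cos(c)))


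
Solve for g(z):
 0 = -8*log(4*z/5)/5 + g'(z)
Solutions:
 g(z) = C1 + 8*z*log(z)/5 - 8*z*log(5)/5 - 8*z/5 + 16*z*log(2)/5


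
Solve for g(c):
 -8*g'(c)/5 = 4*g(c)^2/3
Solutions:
 g(c) = 6/(C1 + 5*c)


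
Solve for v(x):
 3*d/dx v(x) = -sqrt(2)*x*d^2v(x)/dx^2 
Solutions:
 v(x) = C1 + C2*x^(1 - 3*sqrt(2)/2)


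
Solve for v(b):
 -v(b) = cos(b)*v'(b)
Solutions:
 v(b) = C1*sqrt(sin(b) - 1)/sqrt(sin(b) + 1)


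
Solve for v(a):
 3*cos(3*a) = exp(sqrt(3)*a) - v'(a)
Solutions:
 v(a) = C1 + sqrt(3)*exp(sqrt(3)*a)/3 - sin(3*a)


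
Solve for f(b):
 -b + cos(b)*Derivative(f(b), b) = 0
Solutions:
 f(b) = C1 + Integral(b/cos(b), b)


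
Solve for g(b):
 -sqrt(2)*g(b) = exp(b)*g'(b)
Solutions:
 g(b) = C1*exp(sqrt(2)*exp(-b))


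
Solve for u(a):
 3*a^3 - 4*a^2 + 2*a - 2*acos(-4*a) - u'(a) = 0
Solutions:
 u(a) = C1 + 3*a^4/4 - 4*a^3/3 + a^2 - 2*a*acos(-4*a) - sqrt(1 - 16*a^2)/2


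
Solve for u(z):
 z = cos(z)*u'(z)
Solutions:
 u(z) = C1 + Integral(z/cos(z), z)


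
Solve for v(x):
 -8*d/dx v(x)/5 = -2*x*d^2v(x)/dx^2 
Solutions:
 v(x) = C1 + C2*x^(9/5)


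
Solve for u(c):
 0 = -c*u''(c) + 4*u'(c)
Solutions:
 u(c) = C1 + C2*c^5


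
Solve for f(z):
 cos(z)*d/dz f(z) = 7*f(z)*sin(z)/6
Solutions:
 f(z) = C1/cos(z)^(7/6)


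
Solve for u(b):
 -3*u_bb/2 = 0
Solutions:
 u(b) = C1 + C2*b


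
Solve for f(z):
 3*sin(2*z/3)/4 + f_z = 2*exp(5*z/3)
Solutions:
 f(z) = C1 + 6*exp(5*z/3)/5 + 9*cos(2*z/3)/8


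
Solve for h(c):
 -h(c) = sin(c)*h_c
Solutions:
 h(c) = C1*sqrt(cos(c) + 1)/sqrt(cos(c) - 1)


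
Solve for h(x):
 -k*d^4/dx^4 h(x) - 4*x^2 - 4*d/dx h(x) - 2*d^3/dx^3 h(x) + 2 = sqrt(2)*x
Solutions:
 h(x) = C1 + C2*exp(-x*(2^(1/3)*(sqrt(((27 + 4/k^2)^2 - 16/k^4)/k^2) + 27/k + 4/k^3)^(1/3) + 2/k + 2*2^(2/3)/(k^2*(sqrt(((27 + 4/k^2)^2 - 16/k^4)/k^2) + 27/k + 4/k^3)^(1/3)))/3) + C3*exp(x*(2^(1/3)*(sqrt(((27 + 4/k^2)^2 - 16/k^4)/k^2) + 27/k + 4/k^3)^(1/3) - 2^(1/3)*sqrt(3)*I*(sqrt(((27 + 4/k^2)^2 - 16/k^4)/k^2) + 27/k + 4/k^3)^(1/3) - 4/k - 8*2^(2/3)/(k^2*(-1 + sqrt(3)*I)*(sqrt(((27 + 4/k^2)^2 - 16/k^4)/k^2) + 27/k + 4/k^3)^(1/3)))/6) + C4*exp(x*(2^(1/3)*(sqrt(((27 + 4/k^2)^2 - 16/k^4)/k^2) + 27/k + 4/k^3)^(1/3) + 2^(1/3)*sqrt(3)*I*(sqrt(((27 + 4/k^2)^2 - 16/k^4)/k^2) + 27/k + 4/k^3)^(1/3) - 4/k + 8*2^(2/3)/(k^2*(1 + sqrt(3)*I)*(sqrt(((27 + 4/k^2)^2 - 16/k^4)/k^2) + 27/k + 4/k^3)^(1/3)))/6) - x^3/3 - sqrt(2)*x^2/8 + 3*x/2


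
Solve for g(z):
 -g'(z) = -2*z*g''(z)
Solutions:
 g(z) = C1 + C2*z^(3/2)


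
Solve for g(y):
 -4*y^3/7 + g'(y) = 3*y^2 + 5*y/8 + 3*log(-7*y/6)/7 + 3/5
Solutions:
 g(y) = C1 + y^4/7 + y^3 + 5*y^2/16 + 3*y*log(-y)/7 + 3*y*(-5*log(6) + 2 + 5*log(7))/35


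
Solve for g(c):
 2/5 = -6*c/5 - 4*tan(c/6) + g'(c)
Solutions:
 g(c) = C1 + 3*c^2/5 + 2*c/5 - 24*log(cos(c/6))


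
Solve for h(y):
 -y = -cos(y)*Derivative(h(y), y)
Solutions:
 h(y) = C1 + Integral(y/cos(y), y)


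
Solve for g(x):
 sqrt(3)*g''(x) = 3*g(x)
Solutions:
 g(x) = C1*exp(-3^(1/4)*x) + C2*exp(3^(1/4)*x)


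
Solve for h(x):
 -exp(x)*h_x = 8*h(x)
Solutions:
 h(x) = C1*exp(8*exp(-x))


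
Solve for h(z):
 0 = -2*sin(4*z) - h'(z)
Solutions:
 h(z) = C1 + cos(4*z)/2


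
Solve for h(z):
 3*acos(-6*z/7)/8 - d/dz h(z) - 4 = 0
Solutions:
 h(z) = C1 + 3*z*acos(-6*z/7)/8 - 4*z + sqrt(49 - 36*z^2)/16


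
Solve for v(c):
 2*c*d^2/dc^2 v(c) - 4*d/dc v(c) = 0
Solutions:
 v(c) = C1 + C2*c^3


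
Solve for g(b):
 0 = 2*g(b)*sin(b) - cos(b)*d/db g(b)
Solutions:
 g(b) = C1/cos(b)^2


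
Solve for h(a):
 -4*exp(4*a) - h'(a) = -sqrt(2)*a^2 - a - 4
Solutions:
 h(a) = C1 + sqrt(2)*a^3/3 + a^2/2 + 4*a - exp(4*a)


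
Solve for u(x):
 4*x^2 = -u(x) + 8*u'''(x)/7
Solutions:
 u(x) = C3*exp(7^(1/3)*x/2) - 4*x^2 + (C1*sin(sqrt(3)*7^(1/3)*x/4) + C2*cos(sqrt(3)*7^(1/3)*x/4))*exp(-7^(1/3)*x/4)


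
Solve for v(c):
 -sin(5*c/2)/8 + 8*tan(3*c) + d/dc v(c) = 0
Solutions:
 v(c) = C1 + 8*log(cos(3*c))/3 - cos(5*c/2)/20


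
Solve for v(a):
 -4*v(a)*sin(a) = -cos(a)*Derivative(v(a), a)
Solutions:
 v(a) = C1/cos(a)^4


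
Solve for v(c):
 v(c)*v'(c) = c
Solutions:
 v(c) = -sqrt(C1 + c^2)
 v(c) = sqrt(C1 + c^2)


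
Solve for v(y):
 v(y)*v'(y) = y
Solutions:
 v(y) = -sqrt(C1 + y^2)
 v(y) = sqrt(C1 + y^2)


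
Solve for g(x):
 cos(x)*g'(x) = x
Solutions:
 g(x) = C1 + Integral(x/cos(x), x)


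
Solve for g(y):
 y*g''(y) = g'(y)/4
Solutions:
 g(y) = C1 + C2*y^(5/4)


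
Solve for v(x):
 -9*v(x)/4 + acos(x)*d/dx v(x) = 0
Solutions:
 v(x) = C1*exp(9*Integral(1/acos(x), x)/4)


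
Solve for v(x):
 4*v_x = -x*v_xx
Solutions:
 v(x) = C1 + C2/x^3


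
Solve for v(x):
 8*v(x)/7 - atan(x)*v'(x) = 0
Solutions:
 v(x) = C1*exp(8*Integral(1/atan(x), x)/7)


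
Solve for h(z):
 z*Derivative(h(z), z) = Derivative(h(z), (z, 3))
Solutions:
 h(z) = C1 + Integral(C2*airyai(z) + C3*airybi(z), z)


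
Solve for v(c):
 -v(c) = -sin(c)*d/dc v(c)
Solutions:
 v(c) = C1*sqrt(cos(c) - 1)/sqrt(cos(c) + 1)


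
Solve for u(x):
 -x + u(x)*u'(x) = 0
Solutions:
 u(x) = -sqrt(C1 + x^2)
 u(x) = sqrt(C1 + x^2)


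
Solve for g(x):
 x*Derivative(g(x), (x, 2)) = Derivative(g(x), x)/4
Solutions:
 g(x) = C1 + C2*x^(5/4)


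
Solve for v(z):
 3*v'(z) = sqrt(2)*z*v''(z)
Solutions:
 v(z) = C1 + C2*z^(1 + 3*sqrt(2)/2)


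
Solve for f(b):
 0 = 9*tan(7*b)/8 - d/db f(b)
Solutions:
 f(b) = C1 - 9*log(cos(7*b))/56


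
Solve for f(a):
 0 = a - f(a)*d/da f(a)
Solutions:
 f(a) = -sqrt(C1 + a^2)
 f(a) = sqrt(C1 + a^2)


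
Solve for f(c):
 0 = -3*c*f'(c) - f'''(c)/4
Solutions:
 f(c) = C1 + Integral(C2*airyai(-12^(1/3)*c) + C3*airybi(-12^(1/3)*c), c)


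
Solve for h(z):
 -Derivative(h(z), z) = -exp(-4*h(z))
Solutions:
 h(z) = log(-I*(C1 + 4*z)^(1/4))
 h(z) = log(I*(C1 + 4*z)^(1/4))
 h(z) = log(-(C1 + 4*z)^(1/4))
 h(z) = log(C1 + 4*z)/4


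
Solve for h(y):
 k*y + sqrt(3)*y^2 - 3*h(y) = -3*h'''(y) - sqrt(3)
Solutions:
 h(y) = C3*exp(y) + k*y/3 + sqrt(3)*y^2/3 + (C1*sin(sqrt(3)*y/2) + C2*cos(sqrt(3)*y/2))*exp(-y/2) + sqrt(3)/3


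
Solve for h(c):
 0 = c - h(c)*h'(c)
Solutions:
 h(c) = -sqrt(C1 + c^2)
 h(c) = sqrt(C1 + c^2)


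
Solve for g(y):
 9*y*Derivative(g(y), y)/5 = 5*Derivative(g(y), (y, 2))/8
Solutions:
 g(y) = C1 + C2*erfi(6*y/5)


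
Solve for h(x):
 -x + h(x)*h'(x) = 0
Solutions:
 h(x) = -sqrt(C1 + x^2)
 h(x) = sqrt(C1 + x^2)


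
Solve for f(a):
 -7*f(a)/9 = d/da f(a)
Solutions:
 f(a) = C1*exp(-7*a/9)


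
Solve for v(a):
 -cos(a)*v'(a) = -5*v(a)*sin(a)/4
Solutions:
 v(a) = C1/cos(a)^(5/4)


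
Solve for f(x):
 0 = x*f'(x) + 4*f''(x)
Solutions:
 f(x) = C1 + C2*erf(sqrt(2)*x/4)


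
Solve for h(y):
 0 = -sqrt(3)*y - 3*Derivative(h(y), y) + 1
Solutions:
 h(y) = C1 - sqrt(3)*y^2/6 + y/3


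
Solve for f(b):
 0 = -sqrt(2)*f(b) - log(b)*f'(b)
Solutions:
 f(b) = C1*exp(-sqrt(2)*li(b))


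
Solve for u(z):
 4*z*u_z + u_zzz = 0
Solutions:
 u(z) = C1 + Integral(C2*airyai(-2^(2/3)*z) + C3*airybi(-2^(2/3)*z), z)


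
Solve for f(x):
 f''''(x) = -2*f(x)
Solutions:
 f(x) = (C1*sin(2^(3/4)*x/2) + C2*cos(2^(3/4)*x/2))*exp(-2^(3/4)*x/2) + (C3*sin(2^(3/4)*x/2) + C4*cos(2^(3/4)*x/2))*exp(2^(3/4)*x/2)


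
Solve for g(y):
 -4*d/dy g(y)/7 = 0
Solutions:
 g(y) = C1


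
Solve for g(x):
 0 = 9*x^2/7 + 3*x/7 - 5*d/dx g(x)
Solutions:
 g(x) = C1 + 3*x^3/35 + 3*x^2/70


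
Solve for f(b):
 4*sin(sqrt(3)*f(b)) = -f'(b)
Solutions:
 f(b) = sqrt(3)*(-acos((-exp(2*sqrt(3)*C1) - exp(8*sqrt(3)*b))/(exp(2*sqrt(3)*C1) - exp(8*sqrt(3)*b))) + 2*pi)/3
 f(b) = sqrt(3)*acos((-exp(2*sqrt(3)*C1) - exp(8*sqrt(3)*b))/(exp(2*sqrt(3)*C1) - exp(8*sqrt(3)*b)))/3


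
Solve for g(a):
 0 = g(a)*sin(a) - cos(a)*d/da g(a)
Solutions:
 g(a) = C1/cos(a)


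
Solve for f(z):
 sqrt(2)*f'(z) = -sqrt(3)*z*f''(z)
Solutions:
 f(z) = C1 + C2*z^(1 - sqrt(6)/3)


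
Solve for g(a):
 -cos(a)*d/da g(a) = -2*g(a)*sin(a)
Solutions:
 g(a) = C1/cos(a)^2


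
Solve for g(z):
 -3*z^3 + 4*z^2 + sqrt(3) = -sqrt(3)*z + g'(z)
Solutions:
 g(z) = C1 - 3*z^4/4 + 4*z^3/3 + sqrt(3)*z^2/2 + sqrt(3)*z


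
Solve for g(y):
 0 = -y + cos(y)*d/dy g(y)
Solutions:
 g(y) = C1 + Integral(y/cos(y), y)


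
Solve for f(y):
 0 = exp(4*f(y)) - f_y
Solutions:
 f(y) = log(-(-1/(C1 + 4*y))^(1/4))
 f(y) = log(-1/(C1 + 4*y))/4
 f(y) = log(-I*(-1/(C1 + 4*y))^(1/4))
 f(y) = log(I*(-1/(C1 + 4*y))^(1/4))


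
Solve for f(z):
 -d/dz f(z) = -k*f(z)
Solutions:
 f(z) = C1*exp(k*z)


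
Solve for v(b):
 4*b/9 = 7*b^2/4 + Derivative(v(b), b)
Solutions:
 v(b) = C1 - 7*b^3/12 + 2*b^2/9


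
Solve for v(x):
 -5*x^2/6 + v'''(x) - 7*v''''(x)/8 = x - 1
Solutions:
 v(x) = C1 + C2*x + C3*x^2 + C4*exp(8*x/7) + x^5/72 + 59*x^4/576 + 221*x^3/1152


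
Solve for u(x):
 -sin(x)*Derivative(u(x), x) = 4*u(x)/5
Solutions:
 u(x) = C1*(cos(x) + 1)^(2/5)/(cos(x) - 1)^(2/5)


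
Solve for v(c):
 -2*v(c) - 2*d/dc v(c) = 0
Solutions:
 v(c) = C1*exp(-c)


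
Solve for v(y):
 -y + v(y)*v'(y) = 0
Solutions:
 v(y) = -sqrt(C1 + y^2)
 v(y) = sqrt(C1 + y^2)


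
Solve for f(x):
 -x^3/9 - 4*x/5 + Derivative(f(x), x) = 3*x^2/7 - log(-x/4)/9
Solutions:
 f(x) = C1 + x^4/36 + x^3/7 + 2*x^2/5 - x*log(-x)/9 + x*(1 + 2*log(2))/9


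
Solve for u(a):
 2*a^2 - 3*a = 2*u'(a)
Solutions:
 u(a) = C1 + a^3/3 - 3*a^2/4


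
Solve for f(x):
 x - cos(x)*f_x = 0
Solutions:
 f(x) = C1 + Integral(x/cos(x), x)


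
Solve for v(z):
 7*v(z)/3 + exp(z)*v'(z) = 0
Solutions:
 v(z) = C1*exp(7*exp(-z)/3)


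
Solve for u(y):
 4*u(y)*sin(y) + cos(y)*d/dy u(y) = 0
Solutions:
 u(y) = C1*cos(y)^4


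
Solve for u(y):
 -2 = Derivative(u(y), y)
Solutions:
 u(y) = C1 - 2*y


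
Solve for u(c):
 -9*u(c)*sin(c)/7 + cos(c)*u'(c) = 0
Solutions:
 u(c) = C1/cos(c)^(9/7)


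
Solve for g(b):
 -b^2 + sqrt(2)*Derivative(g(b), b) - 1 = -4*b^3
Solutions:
 g(b) = C1 - sqrt(2)*b^4/2 + sqrt(2)*b^3/6 + sqrt(2)*b/2


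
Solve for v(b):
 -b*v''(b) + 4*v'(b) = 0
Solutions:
 v(b) = C1 + C2*b^5


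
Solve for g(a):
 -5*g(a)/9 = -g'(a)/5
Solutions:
 g(a) = C1*exp(25*a/9)


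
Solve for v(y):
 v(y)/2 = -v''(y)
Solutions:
 v(y) = C1*sin(sqrt(2)*y/2) + C2*cos(sqrt(2)*y/2)


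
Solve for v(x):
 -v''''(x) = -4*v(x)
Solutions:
 v(x) = C1*exp(-sqrt(2)*x) + C2*exp(sqrt(2)*x) + C3*sin(sqrt(2)*x) + C4*cos(sqrt(2)*x)


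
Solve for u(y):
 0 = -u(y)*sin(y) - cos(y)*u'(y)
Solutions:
 u(y) = C1*cos(y)


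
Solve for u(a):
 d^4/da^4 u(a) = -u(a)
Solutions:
 u(a) = (C1*sin(sqrt(2)*a/2) + C2*cos(sqrt(2)*a/2))*exp(-sqrt(2)*a/2) + (C3*sin(sqrt(2)*a/2) + C4*cos(sqrt(2)*a/2))*exp(sqrt(2)*a/2)


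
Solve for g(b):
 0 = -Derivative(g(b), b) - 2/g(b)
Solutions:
 g(b) = -sqrt(C1 - 4*b)
 g(b) = sqrt(C1 - 4*b)


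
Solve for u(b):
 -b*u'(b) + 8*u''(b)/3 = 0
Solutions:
 u(b) = C1 + C2*erfi(sqrt(3)*b/4)


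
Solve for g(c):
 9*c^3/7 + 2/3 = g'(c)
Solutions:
 g(c) = C1 + 9*c^4/28 + 2*c/3


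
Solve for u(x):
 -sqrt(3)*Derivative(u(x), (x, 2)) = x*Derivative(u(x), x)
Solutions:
 u(x) = C1 + C2*erf(sqrt(2)*3^(3/4)*x/6)


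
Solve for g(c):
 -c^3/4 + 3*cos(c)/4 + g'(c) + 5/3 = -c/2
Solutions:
 g(c) = C1 + c^4/16 - c^2/4 - 5*c/3 - 3*sin(c)/4


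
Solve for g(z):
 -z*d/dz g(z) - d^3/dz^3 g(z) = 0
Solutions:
 g(z) = C1 + Integral(C2*airyai(-z) + C3*airybi(-z), z)


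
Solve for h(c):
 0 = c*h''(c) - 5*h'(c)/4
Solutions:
 h(c) = C1 + C2*c^(9/4)


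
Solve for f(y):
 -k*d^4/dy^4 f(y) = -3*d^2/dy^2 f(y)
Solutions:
 f(y) = C1 + C2*y + C3*exp(-sqrt(3)*y*sqrt(1/k)) + C4*exp(sqrt(3)*y*sqrt(1/k))


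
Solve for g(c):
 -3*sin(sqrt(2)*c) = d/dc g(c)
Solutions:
 g(c) = C1 + 3*sqrt(2)*cos(sqrt(2)*c)/2


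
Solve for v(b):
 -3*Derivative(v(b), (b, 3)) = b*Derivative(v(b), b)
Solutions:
 v(b) = C1 + Integral(C2*airyai(-3^(2/3)*b/3) + C3*airybi(-3^(2/3)*b/3), b)


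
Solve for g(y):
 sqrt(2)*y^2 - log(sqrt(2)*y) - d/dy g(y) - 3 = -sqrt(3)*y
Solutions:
 g(y) = C1 + sqrt(2)*y^3/3 + sqrt(3)*y^2/2 - y*log(y) - 2*y - y*log(2)/2


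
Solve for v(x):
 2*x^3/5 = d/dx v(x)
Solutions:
 v(x) = C1 + x^4/10


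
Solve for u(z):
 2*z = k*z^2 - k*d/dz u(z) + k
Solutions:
 u(z) = C1 + z^3/3 + z - z^2/k


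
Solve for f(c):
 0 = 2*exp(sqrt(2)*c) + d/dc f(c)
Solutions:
 f(c) = C1 - sqrt(2)*exp(sqrt(2)*c)


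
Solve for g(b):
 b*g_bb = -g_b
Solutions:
 g(b) = C1 + C2*log(b)


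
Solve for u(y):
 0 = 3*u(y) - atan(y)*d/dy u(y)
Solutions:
 u(y) = C1*exp(3*Integral(1/atan(y), y))


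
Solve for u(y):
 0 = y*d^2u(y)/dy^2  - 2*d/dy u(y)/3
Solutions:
 u(y) = C1 + C2*y^(5/3)


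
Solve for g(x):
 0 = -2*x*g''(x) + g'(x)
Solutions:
 g(x) = C1 + C2*x^(3/2)


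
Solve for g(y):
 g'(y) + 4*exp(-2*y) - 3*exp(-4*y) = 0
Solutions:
 g(y) = C1 + 2*exp(-2*y) - 3*exp(-4*y)/4


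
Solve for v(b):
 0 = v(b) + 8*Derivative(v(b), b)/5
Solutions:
 v(b) = C1*exp(-5*b/8)


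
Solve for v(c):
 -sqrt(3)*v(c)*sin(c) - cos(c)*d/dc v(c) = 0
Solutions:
 v(c) = C1*cos(c)^(sqrt(3))


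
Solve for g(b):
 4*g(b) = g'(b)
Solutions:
 g(b) = C1*exp(4*b)


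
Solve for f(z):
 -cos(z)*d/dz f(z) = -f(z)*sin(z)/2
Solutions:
 f(z) = C1/sqrt(cos(z))


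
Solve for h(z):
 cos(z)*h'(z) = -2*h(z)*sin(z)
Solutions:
 h(z) = C1*cos(z)^2


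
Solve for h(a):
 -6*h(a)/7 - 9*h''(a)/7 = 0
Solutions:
 h(a) = C1*sin(sqrt(6)*a/3) + C2*cos(sqrt(6)*a/3)


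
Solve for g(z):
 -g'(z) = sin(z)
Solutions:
 g(z) = C1 + cos(z)


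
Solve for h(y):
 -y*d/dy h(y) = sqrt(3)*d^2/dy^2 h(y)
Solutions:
 h(y) = C1 + C2*erf(sqrt(2)*3^(3/4)*y/6)


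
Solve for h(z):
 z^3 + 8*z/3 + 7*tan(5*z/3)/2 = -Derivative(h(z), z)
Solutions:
 h(z) = C1 - z^4/4 - 4*z^2/3 + 21*log(cos(5*z/3))/10


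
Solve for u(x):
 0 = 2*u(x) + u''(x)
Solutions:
 u(x) = C1*sin(sqrt(2)*x) + C2*cos(sqrt(2)*x)


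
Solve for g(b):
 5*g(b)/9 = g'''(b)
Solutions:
 g(b) = C3*exp(15^(1/3)*b/3) + (C1*sin(3^(5/6)*5^(1/3)*b/6) + C2*cos(3^(5/6)*5^(1/3)*b/6))*exp(-15^(1/3)*b/6)


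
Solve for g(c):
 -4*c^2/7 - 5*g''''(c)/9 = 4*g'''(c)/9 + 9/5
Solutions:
 g(c) = C1 + C2*c + C3*c^2 + C4*exp(-4*c/5) - 3*c^5/140 + 15*c^4/112 - 753*c^3/560


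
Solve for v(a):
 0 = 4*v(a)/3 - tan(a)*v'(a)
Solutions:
 v(a) = C1*sin(a)^(4/3)


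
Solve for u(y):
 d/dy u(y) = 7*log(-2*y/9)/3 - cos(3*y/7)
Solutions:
 u(y) = C1 + 7*y*log(-y)/3 - 5*y*log(3) - 7*y/3 + y*log(6)/3 + 2*y*log(2) - 7*sin(3*y/7)/3


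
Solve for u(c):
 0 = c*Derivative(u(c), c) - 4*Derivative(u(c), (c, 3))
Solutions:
 u(c) = C1 + Integral(C2*airyai(2^(1/3)*c/2) + C3*airybi(2^(1/3)*c/2), c)


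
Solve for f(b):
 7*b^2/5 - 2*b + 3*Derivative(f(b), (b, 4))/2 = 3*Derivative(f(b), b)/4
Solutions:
 f(b) = C1 + C4*exp(2^(2/3)*b/2) + 28*b^3/45 - 4*b^2/3 + (C2*sin(2^(2/3)*sqrt(3)*b/4) + C3*cos(2^(2/3)*sqrt(3)*b/4))*exp(-2^(2/3)*b/4)


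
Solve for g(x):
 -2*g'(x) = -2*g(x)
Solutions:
 g(x) = C1*exp(x)


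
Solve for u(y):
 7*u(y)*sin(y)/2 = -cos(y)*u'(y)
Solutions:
 u(y) = C1*cos(y)^(7/2)


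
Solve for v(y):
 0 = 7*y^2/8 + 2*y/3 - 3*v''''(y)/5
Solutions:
 v(y) = C1 + C2*y + C3*y^2 + C4*y^3 + 7*y^6/1728 + y^5/108


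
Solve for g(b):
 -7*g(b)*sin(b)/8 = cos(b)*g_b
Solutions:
 g(b) = C1*cos(b)^(7/8)


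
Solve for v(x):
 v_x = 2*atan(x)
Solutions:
 v(x) = C1 + 2*x*atan(x) - log(x^2 + 1)


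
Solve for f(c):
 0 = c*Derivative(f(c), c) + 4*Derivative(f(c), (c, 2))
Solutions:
 f(c) = C1 + C2*erf(sqrt(2)*c/4)


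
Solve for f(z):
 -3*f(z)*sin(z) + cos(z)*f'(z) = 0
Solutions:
 f(z) = C1/cos(z)^3


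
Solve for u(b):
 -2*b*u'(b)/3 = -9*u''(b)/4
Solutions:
 u(b) = C1 + C2*erfi(2*sqrt(3)*b/9)


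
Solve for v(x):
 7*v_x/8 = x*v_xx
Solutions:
 v(x) = C1 + C2*x^(15/8)


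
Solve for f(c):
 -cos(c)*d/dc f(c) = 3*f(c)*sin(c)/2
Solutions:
 f(c) = C1*cos(c)^(3/2)


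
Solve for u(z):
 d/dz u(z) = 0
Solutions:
 u(z) = C1


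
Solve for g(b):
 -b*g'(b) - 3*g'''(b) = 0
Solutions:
 g(b) = C1 + Integral(C2*airyai(-3^(2/3)*b/3) + C3*airybi(-3^(2/3)*b/3), b)


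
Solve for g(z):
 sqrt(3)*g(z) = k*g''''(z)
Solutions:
 g(z) = C1*exp(-3^(1/8)*z*(1/k)^(1/4)) + C2*exp(3^(1/8)*z*(1/k)^(1/4)) + C3*exp(-3^(1/8)*I*z*(1/k)^(1/4)) + C4*exp(3^(1/8)*I*z*(1/k)^(1/4))


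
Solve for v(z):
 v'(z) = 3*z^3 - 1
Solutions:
 v(z) = C1 + 3*z^4/4 - z


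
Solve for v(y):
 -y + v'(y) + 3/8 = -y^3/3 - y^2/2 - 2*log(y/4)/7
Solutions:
 v(y) = C1 - y^4/12 - y^3/6 + y^2/2 - 2*y*log(y)/7 - 5*y/56 + 4*y*log(2)/7


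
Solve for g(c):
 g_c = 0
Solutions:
 g(c) = C1


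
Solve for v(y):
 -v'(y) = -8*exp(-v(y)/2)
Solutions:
 v(y) = 2*log(C1 + 4*y)


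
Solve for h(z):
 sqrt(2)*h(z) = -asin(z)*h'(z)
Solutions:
 h(z) = C1*exp(-sqrt(2)*Integral(1/asin(z), z))


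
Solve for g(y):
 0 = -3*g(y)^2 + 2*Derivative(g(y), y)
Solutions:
 g(y) = -2/(C1 + 3*y)


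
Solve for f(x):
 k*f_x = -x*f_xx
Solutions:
 f(x) = C1 + x^(1 - re(k))*(C2*sin(log(x)*Abs(im(k))) + C3*cos(log(x)*im(k)))


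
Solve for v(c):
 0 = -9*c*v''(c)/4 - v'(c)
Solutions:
 v(c) = C1 + C2*c^(5/9)


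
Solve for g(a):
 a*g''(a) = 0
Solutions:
 g(a) = C1 + C2*a


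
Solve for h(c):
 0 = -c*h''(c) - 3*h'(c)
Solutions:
 h(c) = C1 + C2/c^2


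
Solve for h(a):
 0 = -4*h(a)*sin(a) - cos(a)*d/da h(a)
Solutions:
 h(a) = C1*cos(a)^4


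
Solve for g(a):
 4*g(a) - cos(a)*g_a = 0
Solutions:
 g(a) = C1*(sin(a)^2 + 2*sin(a) + 1)/(sin(a)^2 - 2*sin(a) + 1)


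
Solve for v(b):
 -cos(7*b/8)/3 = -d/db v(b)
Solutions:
 v(b) = C1 + 8*sin(7*b/8)/21


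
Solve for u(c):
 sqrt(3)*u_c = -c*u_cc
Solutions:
 u(c) = C1 + C2*c^(1 - sqrt(3))


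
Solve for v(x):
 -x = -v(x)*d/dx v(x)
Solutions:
 v(x) = -sqrt(C1 + x^2)
 v(x) = sqrt(C1 + x^2)


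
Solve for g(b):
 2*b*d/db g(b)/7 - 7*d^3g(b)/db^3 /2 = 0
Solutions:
 g(b) = C1 + Integral(C2*airyai(2^(2/3)*7^(1/3)*b/7) + C3*airybi(2^(2/3)*7^(1/3)*b/7), b)


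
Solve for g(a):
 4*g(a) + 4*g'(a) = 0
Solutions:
 g(a) = C1*exp(-a)


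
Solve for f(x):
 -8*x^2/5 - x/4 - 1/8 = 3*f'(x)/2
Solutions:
 f(x) = C1 - 16*x^3/45 - x^2/12 - x/12


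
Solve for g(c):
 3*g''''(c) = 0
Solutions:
 g(c) = C1 + C2*c + C3*c^2 + C4*c^3


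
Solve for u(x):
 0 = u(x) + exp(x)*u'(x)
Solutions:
 u(x) = C1*exp(exp(-x))


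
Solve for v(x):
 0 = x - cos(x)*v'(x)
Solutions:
 v(x) = C1 + Integral(x/cos(x), x)


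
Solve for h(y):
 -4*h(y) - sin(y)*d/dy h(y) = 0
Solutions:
 h(y) = C1*(cos(y)^2 + 2*cos(y) + 1)/(cos(y)^2 - 2*cos(y) + 1)


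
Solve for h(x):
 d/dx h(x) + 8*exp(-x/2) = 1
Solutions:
 h(x) = C1 + x + 16*exp(-x/2)


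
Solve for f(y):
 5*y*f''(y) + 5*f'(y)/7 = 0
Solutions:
 f(y) = C1 + C2*y^(6/7)


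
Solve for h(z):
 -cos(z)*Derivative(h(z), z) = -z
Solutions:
 h(z) = C1 + Integral(z/cos(z), z)


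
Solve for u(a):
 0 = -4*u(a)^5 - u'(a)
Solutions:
 u(a) = -I*(1/(C1 + 16*a))^(1/4)
 u(a) = I*(1/(C1 + 16*a))^(1/4)
 u(a) = -(1/(C1 + 16*a))^(1/4)
 u(a) = (1/(C1 + 16*a))^(1/4)


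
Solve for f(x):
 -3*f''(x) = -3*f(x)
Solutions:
 f(x) = C1*exp(-x) + C2*exp(x)


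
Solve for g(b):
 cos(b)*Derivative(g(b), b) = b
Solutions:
 g(b) = C1 + Integral(b/cos(b), b)


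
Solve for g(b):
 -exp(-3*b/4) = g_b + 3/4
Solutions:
 g(b) = C1 - 3*b/4 + 4*exp(-3*b/4)/3


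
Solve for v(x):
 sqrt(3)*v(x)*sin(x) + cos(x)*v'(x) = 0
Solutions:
 v(x) = C1*cos(x)^(sqrt(3))


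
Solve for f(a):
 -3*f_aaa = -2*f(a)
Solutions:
 f(a) = C3*exp(2^(1/3)*3^(2/3)*a/3) + (C1*sin(2^(1/3)*3^(1/6)*a/2) + C2*cos(2^(1/3)*3^(1/6)*a/2))*exp(-2^(1/3)*3^(2/3)*a/6)


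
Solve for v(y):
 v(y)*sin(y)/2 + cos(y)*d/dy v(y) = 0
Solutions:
 v(y) = C1*sqrt(cos(y))


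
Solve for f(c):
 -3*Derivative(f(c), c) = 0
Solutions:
 f(c) = C1


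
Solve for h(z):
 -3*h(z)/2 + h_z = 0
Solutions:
 h(z) = C1*exp(3*z/2)


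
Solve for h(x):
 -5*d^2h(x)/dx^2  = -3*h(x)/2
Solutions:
 h(x) = C1*exp(-sqrt(30)*x/10) + C2*exp(sqrt(30)*x/10)


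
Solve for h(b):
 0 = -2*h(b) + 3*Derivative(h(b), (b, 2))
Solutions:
 h(b) = C1*exp(-sqrt(6)*b/3) + C2*exp(sqrt(6)*b/3)


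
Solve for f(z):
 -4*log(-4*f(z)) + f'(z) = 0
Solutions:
 -Integral(1/(log(-_y) + 2*log(2)), (_y, f(z)))/4 = C1 - z


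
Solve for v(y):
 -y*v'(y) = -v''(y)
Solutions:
 v(y) = C1 + C2*erfi(sqrt(2)*y/2)


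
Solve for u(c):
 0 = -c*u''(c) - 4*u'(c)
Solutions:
 u(c) = C1 + C2/c^3


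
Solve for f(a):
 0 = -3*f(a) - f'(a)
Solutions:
 f(a) = C1*exp(-3*a)


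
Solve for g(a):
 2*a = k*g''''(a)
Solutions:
 g(a) = C1 + C2*a + C3*a^2 + C4*a^3 + a^5/(60*k)


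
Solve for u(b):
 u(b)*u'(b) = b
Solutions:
 u(b) = -sqrt(C1 + b^2)
 u(b) = sqrt(C1 + b^2)


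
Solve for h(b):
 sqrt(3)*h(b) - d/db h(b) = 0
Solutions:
 h(b) = C1*exp(sqrt(3)*b)


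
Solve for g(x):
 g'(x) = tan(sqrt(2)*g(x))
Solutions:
 g(x) = sqrt(2)*(pi - asin(C1*exp(sqrt(2)*x)))/2
 g(x) = sqrt(2)*asin(C1*exp(sqrt(2)*x))/2


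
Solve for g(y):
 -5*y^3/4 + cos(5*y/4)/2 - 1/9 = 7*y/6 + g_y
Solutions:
 g(y) = C1 - 5*y^4/16 - 7*y^2/12 - y/9 + 2*sin(5*y/4)/5


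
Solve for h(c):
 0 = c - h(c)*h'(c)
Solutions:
 h(c) = -sqrt(C1 + c^2)
 h(c) = sqrt(C1 + c^2)


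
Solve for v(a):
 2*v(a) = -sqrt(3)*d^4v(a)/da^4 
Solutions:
 v(a) = (C1*sin(2^(3/4)*3^(7/8)*a/6) + C2*cos(2^(3/4)*3^(7/8)*a/6))*exp(-2^(3/4)*3^(7/8)*a/6) + (C3*sin(2^(3/4)*3^(7/8)*a/6) + C4*cos(2^(3/4)*3^(7/8)*a/6))*exp(2^(3/4)*3^(7/8)*a/6)


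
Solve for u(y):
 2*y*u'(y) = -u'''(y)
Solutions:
 u(y) = C1 + Integral(C2*airyai(-2^(1/3)*y) + C3*airybi(-2^(1/3)*y), y)


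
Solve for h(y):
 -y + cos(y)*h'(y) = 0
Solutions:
 h(y) = C1 + Integral(y/cos(y), y)


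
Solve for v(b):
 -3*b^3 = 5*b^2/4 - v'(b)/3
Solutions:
 v(b) = C1 + 9*b^4/4 + 5*b^3/4


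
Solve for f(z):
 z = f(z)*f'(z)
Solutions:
 f(z) = -sqrt(C1 + z^2)
 f(z) = sqrt(C1 + z^2)


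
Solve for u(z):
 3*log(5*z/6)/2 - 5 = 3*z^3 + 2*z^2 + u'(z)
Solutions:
 u(z) = C1 - 3*z^4/4 - 2*z^3/3 + 3*z*log(z)/2 - 13*z/2 - 2*z*log(6) + z*log(5) + z*log(30)/2


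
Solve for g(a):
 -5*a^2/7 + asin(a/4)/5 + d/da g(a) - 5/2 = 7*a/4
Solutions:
 g(a) = C1 + 5*a^3/21 + 7*a^2/8 - a*asin(a/4)/5 + 5*a/2 - sqrt(16 - a^2)/5


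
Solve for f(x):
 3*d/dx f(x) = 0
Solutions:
 f(x) = C1


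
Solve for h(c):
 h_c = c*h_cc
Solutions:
 h(c) = C1 + C2*c^2


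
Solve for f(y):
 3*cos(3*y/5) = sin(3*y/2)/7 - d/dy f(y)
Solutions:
 f(y) = C1 - 5*sin(3*y/5) - 2*cos(3*y/2)/21


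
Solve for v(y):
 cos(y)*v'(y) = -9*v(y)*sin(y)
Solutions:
 v(y) = C1*cos(y)^9


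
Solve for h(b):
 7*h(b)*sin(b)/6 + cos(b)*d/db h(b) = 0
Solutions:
 h(b) = C1*cos(b)^(7/6)


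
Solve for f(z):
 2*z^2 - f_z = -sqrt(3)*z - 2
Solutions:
 f(z) = C1 + 2*z^3/3 + sqrt(3)*z^2/2 + 2*z


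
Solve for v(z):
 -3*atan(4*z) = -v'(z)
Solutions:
 v(z) = C1 + 3*z*atan(4*z) - 3*log(16*z^2 + 1)/8


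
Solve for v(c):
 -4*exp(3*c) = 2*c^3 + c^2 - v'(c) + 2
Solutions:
 v(c) = C1 + c^4/2 + c^3/3 + 2*c + 4*exp(3*c)/3


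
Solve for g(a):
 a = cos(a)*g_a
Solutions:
 g(a) = C1 + Integral(a/cos(a), a)


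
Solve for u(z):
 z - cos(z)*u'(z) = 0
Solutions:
 u(z) = C1 + Integral(z/cos(z), z)


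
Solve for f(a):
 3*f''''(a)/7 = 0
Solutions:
 f(a) = C1 + C2*a + C3*a^2 + C4*a^3


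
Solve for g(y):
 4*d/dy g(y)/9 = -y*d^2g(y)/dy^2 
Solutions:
 g(y) = C1 + C2*y^(5/9)


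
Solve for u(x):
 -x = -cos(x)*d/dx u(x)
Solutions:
 u(x) = C1 + Integral(x/cos(x), x)


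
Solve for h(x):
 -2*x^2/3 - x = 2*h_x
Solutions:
 h(x) = C1 - x^3/9 - x^2/4


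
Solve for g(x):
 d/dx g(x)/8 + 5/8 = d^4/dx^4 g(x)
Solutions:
 g(x) = C1 + C4*exp(x/2) - 5*x + (C2*sin(sqrt(3)*x/4) + C3*cos(sqrt(3)*x/4))*exp(-x/4)


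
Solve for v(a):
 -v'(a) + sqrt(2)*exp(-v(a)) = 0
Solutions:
 v(a) = log(C1 + sqrt(2)*a)


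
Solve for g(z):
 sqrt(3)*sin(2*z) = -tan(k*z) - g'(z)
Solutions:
 g(z) = C1 - Piecewise((-log(cos(k*z))/k, Ne(k, 0)), (0, True)) + sqrt(3)*cos(2*z)/2


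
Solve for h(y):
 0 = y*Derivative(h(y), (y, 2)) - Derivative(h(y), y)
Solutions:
 h(y) = C1 + C2*y^2


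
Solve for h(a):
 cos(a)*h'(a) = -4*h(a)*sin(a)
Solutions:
 h(a) = C1*cos(a)^4


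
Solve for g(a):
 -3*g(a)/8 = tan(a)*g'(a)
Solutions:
 g(a) = C1/sin(a)^(3/8)


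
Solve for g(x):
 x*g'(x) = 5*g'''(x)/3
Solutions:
 g(x) = C1 + Integral(C2*airyai(3^(1/3)*5^(2/3)*x/5) + C3*airybi(3^(1/3)*5^(2/3)*x/5), x)


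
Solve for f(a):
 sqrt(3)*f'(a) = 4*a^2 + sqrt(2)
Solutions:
 f(a) = C1 + 4*sqrt(3)*a^3/9 + sqrt(6)*a/3


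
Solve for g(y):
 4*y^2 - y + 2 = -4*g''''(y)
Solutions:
 g(y) = C1 + C2*y + C3*y^2 + C4*y^3 - y^6/360 + y^5/480 - y^4/48


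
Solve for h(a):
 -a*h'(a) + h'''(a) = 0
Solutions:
 h(a) = C1 + Integral(C2*airyai(a) + C3*airybi(a), a)


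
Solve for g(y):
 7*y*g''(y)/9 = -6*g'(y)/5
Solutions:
 g(y) = C1 + C2/y^(19/35)


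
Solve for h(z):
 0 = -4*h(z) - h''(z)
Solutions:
 h(z) = C1*sin(2*z) + C2*cos(2*z)


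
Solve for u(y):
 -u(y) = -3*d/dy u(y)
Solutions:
 u(y) = C1*exp(y/3)


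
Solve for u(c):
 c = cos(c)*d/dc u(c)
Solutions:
 u(c) = C1 + Integral(c/cos(c), c)


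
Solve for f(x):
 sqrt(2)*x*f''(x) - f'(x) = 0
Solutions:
 f(x) = C1 + C2*x^(sqrt(2)/2 + 1)


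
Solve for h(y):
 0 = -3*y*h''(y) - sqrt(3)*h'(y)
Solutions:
 h(y) = C1 + C2*y^(1 - sqrt(3)/3)


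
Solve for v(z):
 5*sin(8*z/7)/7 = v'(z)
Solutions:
 v(z) = C1 - 5*cos(8*z/7)/8


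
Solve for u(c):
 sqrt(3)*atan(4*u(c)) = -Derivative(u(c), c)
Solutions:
 Integral(1/atan(4*_y), (_y, u(c))) = C1 - sqrt(3)*c


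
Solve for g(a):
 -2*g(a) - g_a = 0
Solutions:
 g(a) = C1*exp(-2*a)


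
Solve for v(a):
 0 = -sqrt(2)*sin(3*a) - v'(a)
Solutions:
 v(a) = C1 + sqrt(2)*cos(3*a)/3


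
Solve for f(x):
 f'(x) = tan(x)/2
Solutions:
 f(x) = C1 - log(cos(x))/2


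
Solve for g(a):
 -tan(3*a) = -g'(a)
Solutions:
 g(a) = C1 - log(cos(3*a))/3


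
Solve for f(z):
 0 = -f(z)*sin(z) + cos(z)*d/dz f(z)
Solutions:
 f(z) = C1/cos(z)


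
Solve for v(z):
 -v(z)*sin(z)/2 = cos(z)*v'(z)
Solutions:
 v(z) = C1*sqrt(cos(z))


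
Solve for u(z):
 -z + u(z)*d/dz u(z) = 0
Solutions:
 u(z) = -sqrt(C1 + z^2)
 u(z) = sqrt(C1 + z^2)


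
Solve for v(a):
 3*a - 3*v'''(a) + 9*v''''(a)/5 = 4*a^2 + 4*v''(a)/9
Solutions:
 v(a) = C1 + C2*a + C3*exp(a*(15 - sqrt(305))/18) + C4*exp(a*(15 + sqrt(305))/18) - 3*a^4/4 + 171*a^3/8 - 75087*a^2/160


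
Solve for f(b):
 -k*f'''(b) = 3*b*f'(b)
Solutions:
 f(b) = C1 + Integral(C2*airyai(3^(1/3)*b*(-1/k)^(1/3)) + C3*airybi(3^(1/3)*b*(-1/k)^(1/3)), b)


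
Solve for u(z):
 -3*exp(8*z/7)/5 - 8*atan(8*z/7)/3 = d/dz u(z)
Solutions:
 u(z) = C1 - 8*z*atan(8*z/7)/3 - 21*exp(8*z/7)/40 + 7*log(64*z^2 + 49)/6


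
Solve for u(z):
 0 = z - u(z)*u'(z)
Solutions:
 u(z) = -sqrt(C1 + z^2)
 u(z) = sqrt(C1 + z^2)


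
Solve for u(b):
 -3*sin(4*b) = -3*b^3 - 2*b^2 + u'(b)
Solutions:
 u(b) = C1 + 3*b^4/4 + 2*b^3/3 + 3*cos(4*b)/4


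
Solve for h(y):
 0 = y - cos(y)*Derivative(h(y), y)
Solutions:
 h(y) = C1 + Integral(y/cos(y), y)


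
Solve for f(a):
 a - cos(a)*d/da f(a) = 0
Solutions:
 f(a) = C1 + Integral(a/cos(a), a)


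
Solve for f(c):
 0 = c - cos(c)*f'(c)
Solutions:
 f(c) = C1 + Integral(c/cos(c), c)


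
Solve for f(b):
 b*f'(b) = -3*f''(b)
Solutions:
 f(b) = C1 + C2*erf(sqrt(6)*b/6)


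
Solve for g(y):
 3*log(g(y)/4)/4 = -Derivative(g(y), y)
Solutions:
 -4*Integral(1/(-log(_y) + 2*log(2)), (_y, g(y)))/3 = C1 - y


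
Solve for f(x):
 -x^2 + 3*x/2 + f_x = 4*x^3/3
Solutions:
 f(x) = C1 + x^4/3 + x^3/3 - 3*x^2/4


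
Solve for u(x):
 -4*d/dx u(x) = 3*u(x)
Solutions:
 u(x) = C1*exp(-3*x/4)


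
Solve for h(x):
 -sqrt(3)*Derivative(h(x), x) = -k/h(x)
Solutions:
 h(x) = -sqrt(C1 + 6*sqrt(3)*k*x)/3
 h(x) = sqrt(C1 + 6*sqrt(3)*k*x)/3


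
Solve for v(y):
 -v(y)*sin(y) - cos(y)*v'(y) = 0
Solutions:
 v(y) = C1*cos(y)


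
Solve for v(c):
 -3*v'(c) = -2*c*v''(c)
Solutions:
 v(c) = C1 + C2*c^(5/2)


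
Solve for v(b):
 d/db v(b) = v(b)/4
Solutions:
 v(b) = C1*exp(b/4)


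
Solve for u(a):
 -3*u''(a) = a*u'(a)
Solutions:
 u(a) = C1 + C2*erf(sqrt(6)*a/6)


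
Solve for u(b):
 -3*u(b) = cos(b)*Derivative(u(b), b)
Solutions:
 u(b) = C1*(sin(b) - 1)^(3/2)/(sin(b) + 1)^(3/2)


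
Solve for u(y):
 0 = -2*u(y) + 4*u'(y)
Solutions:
 u(y) = C1*exp(y/2)


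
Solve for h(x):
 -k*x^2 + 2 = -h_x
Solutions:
 h(x) = C1 + k*x^3/3 - 2*x


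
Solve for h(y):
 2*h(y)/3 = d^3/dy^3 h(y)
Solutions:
 h(y) = C3*exp(2^(1/3)*3^(2/3)*y/3) + (C1*sin(2^(1/3)*3^(1/6)*y/2) + C2*cos(2^(1/3)*3^(1/6)*y/2))*exp(-2^(1/3)*3^(2/3)*y/6)


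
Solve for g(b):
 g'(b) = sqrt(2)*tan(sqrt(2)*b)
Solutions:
 g(b) = C1 - log(cos(sqrt(2)*b))


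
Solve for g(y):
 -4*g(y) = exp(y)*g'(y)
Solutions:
 g(y) = C1*exp(4*exp(-y))


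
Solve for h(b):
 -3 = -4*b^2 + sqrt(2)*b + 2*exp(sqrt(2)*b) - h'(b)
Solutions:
 h(b) = C1 - 4*b^3/3 + sqrt(2)*b^2/2 + 3*b + sqrt(2)*exp(sqrt(2)*b)


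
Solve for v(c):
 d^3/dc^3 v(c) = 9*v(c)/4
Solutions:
 v(c) = C3*exp(2^(1/3)*3^(2/3)*c/2) + (C1*sin(3*2^(1/3)*3^(1/6)*c/4) + C2*cos(3*2^(1/3)*3^(1/6)*c/4))*exp(-2^(1/3)*3^(2/3)*c/4)


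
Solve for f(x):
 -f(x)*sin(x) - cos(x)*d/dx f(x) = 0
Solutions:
 f(x) = C1*cos(x)


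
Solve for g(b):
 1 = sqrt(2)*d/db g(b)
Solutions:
 g(b) = C1 + sqrt(2)*b/2


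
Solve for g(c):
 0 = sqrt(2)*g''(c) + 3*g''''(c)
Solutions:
 g(c) = C1 + C2*c + C3*sin(2^(1/4)*sqrt(3)*c/3) + C4*cos(2^(1/4)*sqrt(3)*c/3)


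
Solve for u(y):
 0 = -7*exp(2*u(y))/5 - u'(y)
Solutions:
 u(y) = log(-sqrt(1/(C1 + 7*y))) - log(2) + log(10)/2
 u(y) = log(1/(C1 + 7*y))/2 - log(2) + log(10)/2


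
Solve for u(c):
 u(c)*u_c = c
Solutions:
 u(c) = -sqrt(C1 + c^2)
 u(c) = sqrt(C1 + c^2)


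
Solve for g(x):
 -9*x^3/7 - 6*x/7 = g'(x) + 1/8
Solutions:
 g(x) = C1 - 9*x^4/28 - 3*x^2/7 - x/8


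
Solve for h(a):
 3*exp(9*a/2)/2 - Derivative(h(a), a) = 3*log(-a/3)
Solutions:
 h(a) = C1 - 3*a*log(-a) + 3*a*(1 + log(3)) + exp(9*a/2)/3


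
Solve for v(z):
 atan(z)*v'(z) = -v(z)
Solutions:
 v(z) = C1*exp(-Integral(1/atan(z), z))


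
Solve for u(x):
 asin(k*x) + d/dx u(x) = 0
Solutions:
 u(x) = C1 - Piecewise((x*asin(k*x) + sqrt(-k^2*x^2 + 1)/k, Ne(k, 0)), (0, True))


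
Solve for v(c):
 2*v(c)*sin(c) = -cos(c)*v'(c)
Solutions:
 v(c) = C1*cos(c)^2


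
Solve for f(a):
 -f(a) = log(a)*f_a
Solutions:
 f(a) = C1*exp(-li(a))


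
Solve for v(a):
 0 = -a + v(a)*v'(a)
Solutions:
 v(a) = -sqrt(C1 + a^2)
 v(a) = sqrt(C1 + a^2)


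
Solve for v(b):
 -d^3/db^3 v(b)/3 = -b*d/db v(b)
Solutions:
 v(b) = C1 + Integral(C2*airyai(3^(1/3)*b) + C3*airybi(3^(1/3)*b), b)


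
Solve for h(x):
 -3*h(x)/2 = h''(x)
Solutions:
 h(x) = C1*sin(sqrt(6)*x/2) + C2*cos(sqrt(6)*x/2)


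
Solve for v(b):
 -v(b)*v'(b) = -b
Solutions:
 v(b) = -sqrt(C1 + b^2)
 v(b) = sqrt(C1 + b^2)


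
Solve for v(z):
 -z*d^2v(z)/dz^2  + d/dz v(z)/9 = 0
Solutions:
 v(z) = C1 + C2*z^(10/9)


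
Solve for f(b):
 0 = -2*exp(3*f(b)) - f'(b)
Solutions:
 f(b) = log((-3^(2/3) - 3*3^(1/6)*I)*(1/(C1 + 2*b))^(1/3)/6)
 f(b) = log((-3^(2/3) + 3*3^(1/6)*I)*(1/(C1 + 2*b))^(1/3)/6)
 f(b) = log(1/(C1 + 6*b))/3


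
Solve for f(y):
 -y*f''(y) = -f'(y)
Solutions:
 f(y) = C1 + C2*y^2


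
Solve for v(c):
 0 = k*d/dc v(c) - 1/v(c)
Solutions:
 v(c) = -sqrt(C1 + 2*c/k)
 v(c) = sqrt(C1 + 2*c/k)


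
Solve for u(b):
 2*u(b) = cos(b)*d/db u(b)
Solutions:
 u(b) = C1*(sin(b) + 1)/(sin(b) - 1)


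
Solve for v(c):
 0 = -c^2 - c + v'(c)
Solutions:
 v(c) = C1 + c^3/3 + c^2/2


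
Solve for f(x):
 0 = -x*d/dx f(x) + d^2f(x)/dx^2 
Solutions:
 f(x) = C1 + C2*erfi(sqrt(2)*x/2)


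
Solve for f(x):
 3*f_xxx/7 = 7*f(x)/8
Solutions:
 f(x) = C3*exp(21^(2/3)*x/6) + (C1*sin(3^(1/6)*7^(2/3)*x/4) + C2*cos(3^(1/6)*7^(2/3)*x/4))*exp(-21^(2/3)*x/12)


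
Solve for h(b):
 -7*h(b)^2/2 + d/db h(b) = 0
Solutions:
 h(b) = -2/(C1 + 7*b)


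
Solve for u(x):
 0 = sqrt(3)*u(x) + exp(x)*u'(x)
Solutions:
 u(x) = C1*exp(sqrt(3)*exp(-x))


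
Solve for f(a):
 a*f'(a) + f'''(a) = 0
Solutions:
 f(a) = C1 + Integral(C2*airyai(-a) + C3*airybi(-a), a)


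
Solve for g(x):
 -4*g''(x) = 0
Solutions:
 g(x) = C1 + C2*x


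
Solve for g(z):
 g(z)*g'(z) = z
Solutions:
 g(z) = -sqrt(C1 + z^2)
 g(z) = sqrt(C1 + z^2)


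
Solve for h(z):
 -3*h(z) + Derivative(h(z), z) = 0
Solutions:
 h(z) = C1*exp(3*z)


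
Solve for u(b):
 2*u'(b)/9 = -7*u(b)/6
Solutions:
 u(b) = C1*exp(-21*b/4)


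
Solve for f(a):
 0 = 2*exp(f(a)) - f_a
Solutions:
 f(a) = log(-1/(C1 + 2*a))


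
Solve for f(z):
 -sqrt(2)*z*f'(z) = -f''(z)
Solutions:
 f(z) = C1 + C2*erfi(2^(3/4)*z/2)


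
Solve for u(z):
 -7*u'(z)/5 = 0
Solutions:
 u(z) = C1


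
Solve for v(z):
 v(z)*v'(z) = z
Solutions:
 v(z) = -sqrt(C1 + z^2)
 v(z) = sqrt(C1 + z^2)


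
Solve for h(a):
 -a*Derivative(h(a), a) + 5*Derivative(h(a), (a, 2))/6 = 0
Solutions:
 h(a) = C1 + C2*erfi(sqrt(15)*a/5)


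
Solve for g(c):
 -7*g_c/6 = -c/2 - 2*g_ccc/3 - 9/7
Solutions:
 g(c) = C1 + C2*exp(-sqrt(7)*c/2) + C3*exp(sqrt(7)*c/2) + 3*c^2/14 + 54*c/49


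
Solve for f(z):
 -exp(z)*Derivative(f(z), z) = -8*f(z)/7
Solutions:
 f(z) = C1*exp(-8*exp(-z)/7)


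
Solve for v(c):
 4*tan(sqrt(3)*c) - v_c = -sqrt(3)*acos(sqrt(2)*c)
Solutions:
 v(c) = C1 + sqrt(3)*(c*acos(sqrt(2)*c) - sqrt(2)*sqrt(1 - 2*c^2)/2) - 4*sqrt(3)*log(cos(sqrt(3)*c))/3


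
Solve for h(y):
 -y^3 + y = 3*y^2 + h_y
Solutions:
 h(y) = C1 - y^4/4 - y^3 + y^2/2


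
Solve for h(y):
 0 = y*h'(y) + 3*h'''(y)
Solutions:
 h(y) = C1 + Integral(C2*airyai(-3^(2/3)*y/3) + C3*airybi(-3^(2/3)*y/3), y)


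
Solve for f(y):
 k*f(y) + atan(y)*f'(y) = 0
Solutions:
 f(y) = C1*exp(-k*Integral(1/atan(y), y))


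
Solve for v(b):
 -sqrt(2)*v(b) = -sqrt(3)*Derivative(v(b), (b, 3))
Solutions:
 v(b) = C3*exp(2^(1/6)*3^(5/6)*b/3) + (C1*sin(2^(1/6)*3^(1/3)*b/2) + C2*cos(2^(1/6)*3^(1/3)*b/2))*exp(-2^(1/6)*3^(5/6)*b/6)


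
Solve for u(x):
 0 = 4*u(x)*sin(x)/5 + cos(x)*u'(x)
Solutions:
 u(x) = C1*cos(x)^(4/5)


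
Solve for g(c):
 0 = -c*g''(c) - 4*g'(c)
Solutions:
 g(c) = C1 + C2/c^3


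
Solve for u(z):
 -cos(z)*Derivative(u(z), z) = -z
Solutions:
 u(z) = C1 + Integral(z/cos(z), z)


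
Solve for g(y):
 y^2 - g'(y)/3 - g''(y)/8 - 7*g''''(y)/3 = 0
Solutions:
 g(y) = C1 + C2*exp(-14^(1/3)*y*(-(112 + sqrt(12558))^(1/3) + 14^(1/3)/(112 + sqrt(12558))^(1/3))/56)*sin(14^(1/3)*sqrt(3)*y*(14^(1/3)/(112 + sqrt(12558))^(1/3) + (112 + sqrt(12558))^(1/3))/56) + C3*exp(-14^(1/3)*y*(-(112 + sqrt(12558))^(1/3) + 14^(1/3)/(112 + sqrt(12558))^(1/3))/56)*cos(14^(1/3)*sqrt(3)*y*(14^(1/3)/(112 + sqrt(12558))^(1/3) + (112 + sqrt(12558))^(1/3))/56) + C4*exp(14^(1/3)*y*(-(112 + sqrt(12558))^(1/3) + 14^(1/3)/(112 + sqrt(12558))^(1/3))/28) + y^3 - 9*y^2/8 + 27*y/32


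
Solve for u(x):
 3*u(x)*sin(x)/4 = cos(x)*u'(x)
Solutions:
 u(x) = C1/cos(x)^(3/4)


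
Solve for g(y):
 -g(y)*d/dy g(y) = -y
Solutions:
 g(y) = -sqrt(C1 + y^2)
 g(y) = sqrt(C1 + y^2)


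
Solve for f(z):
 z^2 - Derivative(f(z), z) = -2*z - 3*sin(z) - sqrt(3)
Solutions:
 f(z) = C1 + z^3/3 + z^2 + sqrt(3)*z - 3*cos(z)


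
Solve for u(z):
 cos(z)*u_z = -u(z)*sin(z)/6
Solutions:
 u(z) = C1*cos(z)^(1/6)


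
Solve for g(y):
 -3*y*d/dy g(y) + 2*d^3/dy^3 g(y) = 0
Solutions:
 g(y) = C1 + Integral(C2*airyai(2^(2/3)*3^(1/3)*y/2) + C3*airybi(2^(2/3)*3^(1/3)*y/2), y)


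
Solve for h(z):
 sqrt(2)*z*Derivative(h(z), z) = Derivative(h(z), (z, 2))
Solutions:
 h(z) = C1 + C2*erfi(2^(3/4)*z/2)


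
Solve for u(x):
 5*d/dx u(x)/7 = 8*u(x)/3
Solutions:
 u(x) = C1*exp(56*x/15)


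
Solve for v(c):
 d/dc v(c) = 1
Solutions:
 v(c) = C1 + c


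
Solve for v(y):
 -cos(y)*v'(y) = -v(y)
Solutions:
 v(y) = C1*sqrt(sin(y) + 1)/sqrt(sin(y) - 1)


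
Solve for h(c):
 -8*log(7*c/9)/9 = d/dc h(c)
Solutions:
 h(c) = C1 - 8*c*log(c)/9 - 8*c*log(7)/9 + 8*c/9 + 16*c*log(3)/9


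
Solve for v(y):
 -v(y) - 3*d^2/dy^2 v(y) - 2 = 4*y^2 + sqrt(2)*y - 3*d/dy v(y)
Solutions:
 v(y) = -4*y^2 - 24*y - sqrt(2)*y + (C1*sin(sqrt(3)*y/6) + C2*cos(sqrt(3)*y/6))*exp(y/2) - 50 - 3*sqrt(2)


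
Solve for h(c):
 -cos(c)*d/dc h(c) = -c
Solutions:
 h(c) = C1 + Integral(c/cos(c), c)


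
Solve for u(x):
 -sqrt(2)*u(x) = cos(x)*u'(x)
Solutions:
 u(x) = C1*(sin(x) - 1)^(sqrt(2)/2)/(sin(x) + 1)^(sqrt(2)/2)


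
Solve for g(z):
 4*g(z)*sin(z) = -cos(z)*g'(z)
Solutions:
 g(z) = C1*cos(z)^4


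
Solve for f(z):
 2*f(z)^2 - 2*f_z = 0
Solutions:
 f(z) = -1/(C1 + z)


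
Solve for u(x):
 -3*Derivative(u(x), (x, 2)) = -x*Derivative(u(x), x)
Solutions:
 u(x) = C1 + C2*erfi(sqrt(6)*x/6)


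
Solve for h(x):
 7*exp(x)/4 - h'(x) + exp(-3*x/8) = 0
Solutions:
 h(x) = C1 + 7*exp(x)/4 - 8*exp(-3*x/8)/3


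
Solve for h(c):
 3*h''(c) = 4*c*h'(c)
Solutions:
 h(c) = C1 + C2*erfi(sqrt(6)*c/3)


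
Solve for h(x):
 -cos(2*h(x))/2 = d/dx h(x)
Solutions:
 h(x) = -asin((C1 + exp(2*x))/(C1 - exp(2*x)))/2 + pi/2
 h(x) = asin((C1 + exp(2*x))/(C1 - exp(2*x)))/2


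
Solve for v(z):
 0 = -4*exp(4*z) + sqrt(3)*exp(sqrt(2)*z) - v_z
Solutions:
 v(z) = C1 - exp(4*z) + sqrt(6)*exp(sqrt(2)*z)/2


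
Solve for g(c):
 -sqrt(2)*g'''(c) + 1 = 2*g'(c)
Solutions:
 g(c) = C1 + C2*sin(2^(1/4)*c) + C3*cos(2^(1/4)*c) + c/2


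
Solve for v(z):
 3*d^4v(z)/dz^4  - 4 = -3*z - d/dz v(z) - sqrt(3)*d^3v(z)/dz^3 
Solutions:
 v(z) = C1 + C2*exp(z*(-4*sqrt(3) + 2*18^(1/3)/(2*sqrt(3) + 81 + sqrt(-12 + (2*sqrt(3) + 81)^2))^(1/3) + 12^(1/3)*(2*sqrt(3) + 81 + sqrt(-12 + (2*sqrt(3) + 81)^2))^(1/3))/36)*sin(2^(1/3)*3^(1/6)*z*(-2^(1/3)*3^(2/3)*(2*sqrt(3) + 81 + 9*sqrt(-4/27 + (2*sqrt(3)/9 + 9)^2))^(1/3) + 6/(2*sqrt(3) + 81 + 9*sqrt(-4/27 + (2*sqrt(3)/9 + 9)^2))^(1/3))/36) + C3*exp(z*(-4*sqrt(3) + 2*18^(1/3)/(2*sqrt(3) + 81 + sqrt(-12 + (2*sqrt(3) + 81)^2))^(1/3) + 12^(1/3)*(2*sqrt(3) + 81 + sqrt(-12 + (2*sqrt(3) + 81)^2))^(1/3))/36)*cos(2^(1/3)*3^(1/6)*z*(-2^(1/3)*3^(2/3)*(2*sqrt(3) + 81 + 9*sqrt(-4/27 + (2*sqrt(3)/9 + 9)^2))^(1/3) + 6/(2*sqrt(3) + 81 + 9*sqrt(-4/27 + (2*sqrt(3)/9 + 9)^2))^(1/3))/36) + C4*exp(-z*(2*18^(1/3)/(2*sqrt(3) + 81 + sqrt(-12 + (2*sqrt(3) + 81)^2))^(1/3) + 2*sqrt(3) + 12^(1/3)*(2*sqrt(3) + 81 + sqrt(-12 + (2*sqrt(3) + 81)^2))^(1/3))/18) - 3*z^2/2 + 4*z
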